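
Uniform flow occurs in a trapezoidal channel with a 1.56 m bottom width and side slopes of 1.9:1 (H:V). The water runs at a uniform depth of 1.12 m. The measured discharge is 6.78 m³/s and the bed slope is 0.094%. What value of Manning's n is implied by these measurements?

With bottom width b = 1.56 m and side slope z = 1.9: A = (b + zy)y = (1.56 + 1.9×1.12)×1.12 = 4.131 m²; P = b + 2y√(1+z²) = 1.56 + 2×1.12×2.147 = 6.369 m.
Hydraulic radius R = A/P = 4.131/6.369 = 0.6485 m.
Rearranging Manning's equation: n = (1/Q) A R^(2/3) S^(1/2) = (1/6.78) × 4.131 × 0.6485^(2/3) × √0.00094 = 0.014.

n = 0.014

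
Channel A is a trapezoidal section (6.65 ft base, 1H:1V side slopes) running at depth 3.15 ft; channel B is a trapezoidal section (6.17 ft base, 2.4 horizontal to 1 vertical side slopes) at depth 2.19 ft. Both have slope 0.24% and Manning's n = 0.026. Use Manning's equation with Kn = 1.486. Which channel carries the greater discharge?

Channel A: With bottom width b = 6.65 ft and side slope z = 1: A = (b + zy)y = (6.65 + 1×3.15)×3.15 = 30.87 ft²; P = b + 2y√(1+z²) = 6.65 + 2×3.15×1.414 = 15.56 ft. Hydraulic radius R = A/P = 30.87/15.56 = 1.984 ft. Q_A = (1.486/0.026)·30.87·1.984^(2/3)·√0.0024 = 136.5 ft³/s.
Channel B: With bottom width b = 6.17 ft and side slope z = 2.4: A = (b + zy)y = (6.17 + 2.4×2.19)×2.19 = 25.02 ft²; P = b + 2y√(1+z²) = 6.17 + 2×2.19×2.6 = 17.56 ft. Hydraulic radius R = A/P = 25.02/17.56 = 1.425 ft. Q_B = (1.486/0.026)·25.02·1.425^(2/3)·√0.0024 = 88.73 ft³/s.
Q_A = 136.5 ft³/s vs Q_B = 88.73 ft³/s, so channel A carries more.

channel A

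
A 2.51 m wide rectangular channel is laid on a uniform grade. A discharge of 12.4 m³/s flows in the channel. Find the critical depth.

For a rectangular channel, critical depth y_c = (q²/g)^(1/3) where q = Q/b = 12.4/2.51 = 4.94 m²/s.
So y_c = (4.94²/9.81)^(1/3) = 1.36 m.

y_c = 1.36 m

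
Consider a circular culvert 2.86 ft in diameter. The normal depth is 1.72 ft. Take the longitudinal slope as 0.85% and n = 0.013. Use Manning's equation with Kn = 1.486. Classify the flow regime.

supercritical

For a circular section of diameter D = 2.86 ft at depth y = 1.72 ft, the central angle is θ = 2 arccos(1 − 2y/D) = 3.55 rad. Then A = (D²/8)(θ − sin θ) = 4.036 ft² and P = Dθ/2 = 5.077 ft.
Hydraulic radius R = A/P = 4.036/5.077 = 0.795 ft.
V = (1.486/n) R^(2/3) √S = (1.486/0.013) × 0.795^(2/3) × √0.0085 = 9.044 ft/s. Hydraulic depth D_h = A/T = 4.036/2.801 = 1.441 ft.
Froude number Fr = V/√(g·D_h) = 9.044/√(32.2×1.441) = 1.33, which is greater than 1, so the flow is supercritical.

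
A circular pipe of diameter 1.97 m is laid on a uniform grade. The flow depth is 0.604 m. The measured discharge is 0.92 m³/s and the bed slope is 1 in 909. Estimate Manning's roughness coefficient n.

n = 0.014

For a circular section of diameter D = 1.97 m at depth y = 0.604 m, the central angle is θ = 2 arccos(1 − 2y/D) = 2.347 rad. Then A = (D²/8)(θ − sin θ) = 0.7926 m² and P = Dθ/2 = 2.312 m.
Hydraulic radius R = A/P = 0.7926/2.312 = 0.3428 m.
Rearranging Manning's equation: n = (1/Q) A R^(2/3) S^(1/2) = (1/0.92) × 0.7926 × 0.3428^(2/3) × √0.0011 = 0.014.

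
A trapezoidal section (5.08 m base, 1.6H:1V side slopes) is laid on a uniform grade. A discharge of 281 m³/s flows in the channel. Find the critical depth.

At critical depth, Q² T / (g A³) = 1, i.e. A³/T = Q²/g = 281²/9.81 = 8049.
Trying y = 3.37 m: A³/T = 2771 — too small.
Trying y = 5.45 m: A³/T = 18890 — too large.
Trying y = 4.42 m: A³/T = 8061 — matches.

y_c = 4.42 m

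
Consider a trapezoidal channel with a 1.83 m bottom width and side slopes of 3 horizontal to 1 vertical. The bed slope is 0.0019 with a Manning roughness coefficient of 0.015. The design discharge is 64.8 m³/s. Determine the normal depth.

Manning's equation rearranged: A R^(2/3) = nQ / (1·√S) = 0.015 × 64.8 / (√0.0019) = 22.3.
At y = 1.62 m: A R^(2/3) = 10.08 — short.
At y = 2.27 m: A R^(2/3) = 22.29 — matches.

y_n = 2.27 m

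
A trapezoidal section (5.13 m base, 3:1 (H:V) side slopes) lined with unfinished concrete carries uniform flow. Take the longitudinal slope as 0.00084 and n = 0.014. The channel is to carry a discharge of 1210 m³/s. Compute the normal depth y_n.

Manning's equation rearranged: A R^(2/3) = nQ / (1·√S) = 0.014 × 1210 / (√0.00084) = 584.5.
Try y = 9.66 m: A R^(2/3) = 960.3 — high.
Try y = 6.63 m: A R^(2/3) = 384.2 — low.
Try y = 7.89 m: A R^(2/3) = 584.9 — ≈ 584.5.

y_n = 7.89 m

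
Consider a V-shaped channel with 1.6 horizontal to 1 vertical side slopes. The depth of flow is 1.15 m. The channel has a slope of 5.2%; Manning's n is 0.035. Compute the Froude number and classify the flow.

supercritical

For a triangular section with side slope z = 1.6: A = zy² = 1.6×1.15² = 2.116 m²; P = 2y√(1+z²) = 2×1.15×1.887 = 4.34 m.
Hydraulic radius R = A/P = 2.116/4.34 = 0.4876 m.
V = (1/n) R^(2/3) √S = (1/0.035) × 0.4876^(2/3) × √0.052 = 4.036 m/s. Hydraulic depth D_h = A/T = 2.116/3.68 = 0.575 m.
Froude number Fr = V/√(g·D_h) = 4.036/√(9.81×0.575) = 1.7, which is greater than 1, so the flow is supercritical.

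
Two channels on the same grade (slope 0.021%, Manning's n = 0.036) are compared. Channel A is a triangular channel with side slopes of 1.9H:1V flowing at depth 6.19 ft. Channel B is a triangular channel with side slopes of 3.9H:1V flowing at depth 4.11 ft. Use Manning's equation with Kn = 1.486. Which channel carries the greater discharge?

channel A

Channel A: For a triangular section with side slope z = 1.9: A = zy² = 1.9×6.19² = 72.8 ft²; P = 2y√(1+z²) = 2×6.19×2.147 = 26.58 ft. Hydraulic radius R = A/P = 72.8/26.58 = 2.739 ft. Q_A = (1.486/0.036)·72.8·2.739^(2/3)·√0.00021 = 85.25 ft³/s.
Channel B: For a triangular section with side slope z = 3.9: A = zy² = 3.9×4.11² = 65.88 ft²; P = 2y√(1+z²) = 2×4.11×4.026 = 33.1 ft. Hydraulic radius R = A/P = 65.88/33.1 = 1.991 ft. Q_B = (1.486/0.036)·65.88·1.991^(2/3)·√0.00021 = 62.36 ft³/s.
Q_A = 85.25 ft³/s vs Q_B = 62.36 ft³/s, so channel A carries more.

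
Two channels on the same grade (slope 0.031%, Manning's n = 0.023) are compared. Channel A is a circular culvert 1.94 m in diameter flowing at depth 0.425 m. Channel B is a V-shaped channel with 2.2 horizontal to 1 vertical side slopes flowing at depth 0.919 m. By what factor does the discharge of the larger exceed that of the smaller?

Channel A: For a circular section of diameter D = 1.94 m at depth y = 0.425 m, the central angle is θ = 2 arccos(1 − 2y/D) = 1.948 rad. Then A = (D²/8)(θ − sin θ) = 0.4793 m² and P = Dθ/2 = 1.89 m. Hydraulic radius R = A/P = 0.4793/1.89 = 0.2536 m. Q_A = (1/0.023)·0.4793·0.2536^(2/3)·√0.00031 = 0.147 m³/s.
Channel B: For a triangular section with side slope z = 2.2: A = zy² = 2.2×0.919² = 1.858 m²; P = 2y√(1+z²) = 2×0.919×2.417 = 4.442 m. Hydraulic radius R = A/P = 1.858/4.442 = 0.4183 m. Q_B = (1/0.023)·1.858·0.4183^(2/3)·√0.00031 = 0.7956 m³/s.
The larger discharge is 0.7956 m³/s and the smaller is 0.147 m³/s; the ratio is 5.41.

5.41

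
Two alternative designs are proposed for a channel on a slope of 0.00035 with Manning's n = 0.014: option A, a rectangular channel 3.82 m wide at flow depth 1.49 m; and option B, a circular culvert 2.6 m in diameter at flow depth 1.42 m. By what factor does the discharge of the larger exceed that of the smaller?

Channel A: Flow area A = b·y = 3.82 × 1.49 = 5.692 m². Wetted perimeter P = b + 2y = 3.82 + 2×1.49 = 6.8 m. Hydraulic radius R = A/P = 5.692/6.8 = 0.837 m. Q_A = (1/0.014)·5.692·0.837^(2/3)·√0.00035 = 6.755 m³/s.
Channel B: For a circular section of diameter D = 2.6 m at depth y = 1.42 m, the central angle is θ = 2 arccos(1 − 2y/D) = 3.326 rad. Then A = (D²/8)(θ − sin θ) = 2.966 m² and P = Dθ/2 = 4.324 m. Hydraulic radius R = A/P = 2.966/4.324 = 0.6859 m. Q_B = (1/0.014)·2.966·0.6859^(2/3)·√0.00035 = 3.083 m³/s.
The larger discharge is 6.755 m³/s and the smaller is 3.083 m³/s; the ratio is 2.19.

2.19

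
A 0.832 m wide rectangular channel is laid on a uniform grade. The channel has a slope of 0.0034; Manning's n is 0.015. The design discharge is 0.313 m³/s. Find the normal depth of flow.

y_n = 0.307 m

Manning's equation rearranged: A R^(2/3) = nQ / (1·√S) = 0.015 × 0.313 / (√0.0034) = 0.08052.
Trying y = 0.222 m: A R^(2/3) = 0.05092 — short.
Trying y = 0.307 m: A R^(2/3) = 0.08041 — close enough.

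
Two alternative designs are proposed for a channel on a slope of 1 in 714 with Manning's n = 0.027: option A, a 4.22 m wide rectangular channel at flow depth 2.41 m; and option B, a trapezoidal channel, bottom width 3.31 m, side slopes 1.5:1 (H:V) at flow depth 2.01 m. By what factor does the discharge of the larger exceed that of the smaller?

Channel A: Flow area A = b·y = 4.22 × 2.41 = 10.17 m². Wetted perimeter P = b + 2y = 4.22 + 2×2.41 = 9.04 m. Hydraulic radius R = A/P = 10.17/9.04 = 1.125 m. Q_A = (1/0.027)·10.17·1.125^(2/3)·√0.001401 = 15.25 m³/s.
Channel B: With bottom width b = 3.31 m and side slope z = 1.5: A = (b + zy)y = (3.31 + 1.5×2.01)×2.01 = 12.71 m²; P = b + 2y√(1+z²) = 3.31 + 2×2.01×1.803 = 10.56 m. Hydraulic radius R = A/P = 12.71/10.56 = 1.204 m. Q_B = (1/0.027)·12.71·1.204^(2/3)·√0.001401 = 19.95 m³/s.
The larger discharge is 19.95 m³/s and the smaller is 15.25 m³/s; the ratio is 1.31.

1.31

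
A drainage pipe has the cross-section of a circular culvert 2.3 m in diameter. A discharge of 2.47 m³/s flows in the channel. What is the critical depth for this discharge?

y_c = 0.713 m

At critical depth, Q² T / (g A³) = 1, i.e. A³/T = Q²/g = 2.47²/9.81 = 0.6219.
Try y = 0.832 m: A³/T = 1.127 — over.
Try y = 0.555 m: A³/T = 0.2344 — short.
Try y = 0.713 m: A³/T = 0.6206 — close enough.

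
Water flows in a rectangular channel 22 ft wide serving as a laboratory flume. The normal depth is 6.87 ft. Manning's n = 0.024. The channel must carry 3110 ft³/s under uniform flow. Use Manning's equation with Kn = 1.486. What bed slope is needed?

S = 0.0162

Flow area A = b·y = 22 × 6.87 = 151.1 ft². Wetted perimeter P = b + 2y = 22 + 2×6.87 = 35.74 ft.
Hydraulic radius R = A/P = 151.1/35.74 = 4.229 ft.
From Manning's equation, S = [nQ / (1.486 A R^(2/3))]² = [0.024 × 3110 / (1.486 × 151.1 × 4.229^(2/3))]² = 0.0162.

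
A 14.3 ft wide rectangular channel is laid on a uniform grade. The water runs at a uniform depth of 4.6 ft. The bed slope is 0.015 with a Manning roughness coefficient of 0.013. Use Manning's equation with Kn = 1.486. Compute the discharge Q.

Q = 1830 ft³/s

Flow area A = b·y = 14.3 × 4.6 = 65.78 ft². Wetted perimeter P = b + 2y = 14.3 + 2×4.6 = 23.5 ft.
Hydraulic radius R = A/P = 65.78/23.5 = 2.799 ft.
Manning's equation: Q = (1.486/n) A R^(2/3) S^(1/2) = (1.486/0.013) × 65.78 × 2.799^(2/3) × 0.015^(1/2) = 1830 ft³/s.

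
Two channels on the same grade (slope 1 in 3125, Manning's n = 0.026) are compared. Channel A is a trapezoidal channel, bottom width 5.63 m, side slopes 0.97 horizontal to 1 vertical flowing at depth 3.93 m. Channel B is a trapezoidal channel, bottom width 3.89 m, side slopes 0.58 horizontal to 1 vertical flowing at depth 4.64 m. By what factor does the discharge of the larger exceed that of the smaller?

Channel A: With bottom width b = 5.63 m and side slope z = 0.97: A = (b + zy)y = (5.63 + 0.97×3.93)×3.93 = 37.11 m²; P = b + 2y√(1+z²) = 5.63 + 2×3.93×1.393 = 16.58 m. Hydraulic radius R = A/P = 37.11/16.58 = 2.238 m. Q_A = (1/0.026)·37.11·2.238^(2/3)·√0.00032 = 43.68 m³/s.
Channel B: With bottom width b = 3.89 m and side slope z = 0.58: A = (b + zy)y = (3.89 + 0.58×4.64)×4.64 = 30.54 m²; P = b + 2y√(1+z²) = 3.89 + 2×4.64×1.156 = 14.62 m. Hydraulic radius R = A/P = 30.54/14.62 = 2.089 m. Q_B = (1/0.026)·30.54·2.089^(2/3)·√0.00032 = 34.33 m³/s.
The larger discharge is 43.68 m³/s and the smaller is 34.33 m³/s; the ratio is 1.27.

1.27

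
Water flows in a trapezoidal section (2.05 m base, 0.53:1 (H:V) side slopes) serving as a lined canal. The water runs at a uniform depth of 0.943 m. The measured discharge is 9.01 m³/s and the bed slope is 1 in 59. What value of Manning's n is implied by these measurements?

With bottom width b = 2.05 m and side slope z = 0.53: A = (b + zy)y = (2.05 + 0.53×0.943)×0.943 = 2.404 m²; P = b + 2y√(1+z²) = 2.05 + 2×0.943×1.132 = 4.185 m.
Hydraulic radius R = A/P = 2.404/4.185 = 0.5746 m.
Rearranging Manning's equation: n = (1/Q) A R^(2/3) S^(1/2) = (1/9.01) × 2.404 × 0.5746^(2/3) × √0.01695 = 0.024.

n = 0.024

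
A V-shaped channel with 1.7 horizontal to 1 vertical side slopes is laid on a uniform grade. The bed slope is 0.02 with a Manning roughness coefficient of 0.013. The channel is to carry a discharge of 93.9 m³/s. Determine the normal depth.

Manning's equation rearranged: A R^(2/3) = nQ / (1·√S) = 0.013 × 93.9 / (√0.02) = 8.632.
Try y = 1.76 m: A R^(2/3) = 4.38 — too small.
Try y = 2.65 m: A R^(2/3) = 13.04 — too large.
Try y = 2.27 m: A R^(2/3) = 8.633 — ≈ 8.632.

y_n = 2.27 m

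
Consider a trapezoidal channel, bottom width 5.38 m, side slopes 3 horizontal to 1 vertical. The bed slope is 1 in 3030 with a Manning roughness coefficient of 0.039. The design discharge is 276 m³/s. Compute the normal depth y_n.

y_n = 7.9 m

Manning's equation rearranged: A R^(2/3) = nQ / (1·√S) = 0.039 × 276 / (√0.00033) = 592.5.
Trying y = 9.43 m: A R^(2/3) = 913.9 — high.
Trying y = 7.9 m: A R^(2/3) = 593.4 — ≈ 592.5.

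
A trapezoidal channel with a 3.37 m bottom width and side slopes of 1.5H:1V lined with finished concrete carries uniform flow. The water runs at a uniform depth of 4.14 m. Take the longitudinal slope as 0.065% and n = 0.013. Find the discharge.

With bottom width b = 3.37 m and side slope z = 1.5: A = (b + zy)y = (3.37 + 1.5×4.14)×4.14 = 39.66 m²; P = b + 2y√(1+z²) = 3.37 + 2×4.14×1.803 = 18.3 m.
Hydraulic radius R = A/P = 39.66/18.3 = 2.168 m.
Manning's equation: Q = (1/n) A R^(2/3) S^(1/2) = (1/0.013) × 39.66 × 2.168^(2/3) × 0.00065^(1/2) = 130 m³/s.

Q = 130 m³/s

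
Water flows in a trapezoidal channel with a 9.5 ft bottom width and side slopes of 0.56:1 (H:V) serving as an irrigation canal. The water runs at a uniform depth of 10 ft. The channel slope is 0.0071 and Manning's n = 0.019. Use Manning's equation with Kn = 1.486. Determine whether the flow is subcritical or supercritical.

With bottom width b = 9.5 ft and side slope z = 0.56: A = (b + zy)y = (9.5 + 0.56×10)×10 = 151 ft²; P = b + 2y√(1+z²) = 9.5 + 2×10×1.146 = 32.42 ft.
Hydraulic radius R = A/P = 151/32.42 = 4.657 ft.
V = (1.486/n) R^(2/3) √S = (1.486/0.019) × 4.657^(2/3) × √0.0071 = 18.38 ft/s. Hydraulic depth D_h = A/T = 151/20.7 = 7.295 ft.
Froude number Fr = V/√(g·D_h) = 18.38/√(32.2×7.295) = 1.2, which is greater than 1, so the flow is supercritical.

supercritical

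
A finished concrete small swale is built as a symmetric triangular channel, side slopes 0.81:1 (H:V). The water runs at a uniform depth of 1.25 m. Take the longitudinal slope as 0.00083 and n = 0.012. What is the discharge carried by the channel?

Q = 1.63 m³/s

For a triangular section with side slope z = 0.81: A = zy² = 0.81×1.25² = 1.266 m²; P = 2y√(1+z²) = 2×1.25×1.287 = 3.217 m.
Hydraulic radius R = A/P = 1.266/3.217 = 0.3934 m.
Manning's equation: Q = (1/n) A R^(2/3) S^(1/2) = (1/0.012) × 1.266 × 0.3934^(2/3) × 0.00083^(1/2) = 1.63 m³/s.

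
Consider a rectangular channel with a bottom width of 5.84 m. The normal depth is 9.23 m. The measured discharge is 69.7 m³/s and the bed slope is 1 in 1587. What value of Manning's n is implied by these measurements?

n = 0.033

Flow area A = b·y = 5.84 × 9.23 = 53.9 m². Wetted perimeter P = b + 2y = 5.84 + 2×9.23 = 24.3 m.
Hydraulic radius R = A/P = 53.9/24.3 = 2.218 m.
Rearranging Manning's equation: n = (1/Q) A R^(2/3) S^(1/2) = (1/69.7) × 53.9 × 2.218^(2/3) × √0.0006301 = 0.033.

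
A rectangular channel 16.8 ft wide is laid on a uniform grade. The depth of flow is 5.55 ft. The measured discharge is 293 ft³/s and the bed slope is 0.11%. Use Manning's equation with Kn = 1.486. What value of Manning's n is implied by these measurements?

n = 0.0351

Flow area A = b·y = 16.8 × 5.55 = 93.24 ft². Wetted perimeter P = b + 2y = 16.8 + 2×5.55 = 27.9 ft.
Hydraulic radius R = A/P = 93.24/27.9 = 3.342 ft.
Rearranging Manning's equation: n = (1.486/Q) A R^(2/3) S^(1/2) = (1.486/293) × 93.24 × 3.342^(2/3) × √0.0011 = 0.0351.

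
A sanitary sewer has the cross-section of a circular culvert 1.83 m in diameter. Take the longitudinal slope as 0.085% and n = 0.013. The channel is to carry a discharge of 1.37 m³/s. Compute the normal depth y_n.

y_n = 0.795 m

Manning's equation rearranged: A R^(2/3) = nQ / (1·√S) = 0.013 × 1.37 / (√0.00085) = 0.6109.
Try y = 0.883 m: A R^(2/3) = 0.7347 — high.
Try y = 0.795 m: A R^(2/3) = 0.611 — ≈ 0.6109.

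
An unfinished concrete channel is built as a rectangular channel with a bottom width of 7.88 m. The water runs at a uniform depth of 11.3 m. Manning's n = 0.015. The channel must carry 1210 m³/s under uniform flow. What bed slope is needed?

Flow area A = b·y = 7.88 × 11.3 = 89.04 m². Wetted perimeter P = b + 2y = 7.88 + 2×11.3 = 30.48 m.
Hydraulic radius R = A/P = 89.04/30.48 = 2.921 m.
From Manning's equation, S = [nQ / (1 A R^(2/3))]² = [0.015 × 1210 / (1 × 89.04 × 2.921^(2/3))]² = 0.00995.

S = 0.00995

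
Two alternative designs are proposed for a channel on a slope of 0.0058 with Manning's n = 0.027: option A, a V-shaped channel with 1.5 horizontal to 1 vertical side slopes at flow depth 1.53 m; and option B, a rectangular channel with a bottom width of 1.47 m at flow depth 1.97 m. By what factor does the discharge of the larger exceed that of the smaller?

1.36

Channel A: For a triangular section with side slope z = 1.5: A = zy² = 1.5×1.53² = 3.511 m²; P = 2y√(1+z²) = 2×1.53×1.803 = 5.516 m. Hydraulic radius R = A/P = 3.511/5.516 = 0.6365 m. Q_A = (1/0.027)·3.511·0.6365^(2/3)·√0.0058 = 7.329 m³/s.
Channel B: Flow area A = b·y = 1.47 × 1.97 = 2.896 m². Wetted perimeter P = b + 2y = 1.47 + 2×1.97 = 5.41 m. Hydraulic radius R = A/P = 2.896/5.41 = 0.5353 m. Q_B = (1/0.027)·2.896·0.5353^(2/3)·√0.0058 = 5.385 m³/s.
The larger discharge is 7.329 m³/s and the smaller is 5.385 m³/s; the ratio is 1.36.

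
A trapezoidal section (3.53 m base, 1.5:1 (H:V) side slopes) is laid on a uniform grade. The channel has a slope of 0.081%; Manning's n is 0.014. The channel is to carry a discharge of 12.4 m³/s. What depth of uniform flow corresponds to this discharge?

y_n = 1.26 m

Manning's equation rearranged: A R^(2/3) = nQ / (1·√S) = 0.014 × 12.4 / (√0.00081) = 6.1.
Trying y = 0.992 m: A R^(2/3) = 3.926 — low.
Trying y = 1.26 m: A R^(2/3) = 6.108 — ≈ 6.1.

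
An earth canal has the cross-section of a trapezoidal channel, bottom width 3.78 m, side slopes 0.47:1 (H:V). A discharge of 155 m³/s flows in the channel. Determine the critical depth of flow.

At critical depth, Q² T / (g A³) = 1, i.e. A³/T = Q²/g = 155²/9.81 = 2449.
At y = 5.54 m: A³/T = 4922 — too large.
At y = 3.73 m: A³/T = 1207 — too small.
At y = 4.56 m: A³/T = 2443 — matches.

y_c = 4.56 m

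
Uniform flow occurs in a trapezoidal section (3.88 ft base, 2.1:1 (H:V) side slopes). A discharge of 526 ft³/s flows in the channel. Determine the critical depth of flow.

At critical depth, Q² T / (g A³) = 1, i.e. A³/T = Q²/g = 526²/32.2 = 8592.
Trying y = 5.06 ft: A³/T = 15740 — over.
Trying y = 3.15 ft: A³/T = 2112 — short.
Trying y = 4.4 ft: A³/T = 8604 — close enough.

y_c = 4.4 ft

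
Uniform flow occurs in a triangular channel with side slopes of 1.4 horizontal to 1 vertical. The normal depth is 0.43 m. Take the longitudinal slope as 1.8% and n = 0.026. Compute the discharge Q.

For a triangular section with side slope z = 1.4: A = zy² = 1.4×0.43² = 0.2589 m²; P = 2y√(1+z²) = 2×0.43×1.72 = 1.48 m.
Hydraulic radius R = A/P = 0.2589/1.48 = 0.175 m.
Manning's equation: Q = (1/n) A R^(2/3) S^(1/2) = (1/0.026) × 0.2589 × 0.175^(2/3) × 0.018^(1/2) = 0.418 m³/s.

Q = 0.418 m³/s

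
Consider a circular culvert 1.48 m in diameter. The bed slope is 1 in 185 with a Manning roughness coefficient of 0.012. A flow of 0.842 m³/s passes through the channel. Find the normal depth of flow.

Manning's equation rearranged: A R^(2/3) = nQ / (1·√S) = 0.012 × 0.842 / (√0.005405) = 0.1374.
At y = 0.307 m: A R^(2/3) = 0.08359 — too small.
At y = 0.504 m: A R^(2/3) = 0.2214 — too large.
At y = 0.394 m: A R^(2/3) = 0.1375 — matches.

y_n = 0.394 m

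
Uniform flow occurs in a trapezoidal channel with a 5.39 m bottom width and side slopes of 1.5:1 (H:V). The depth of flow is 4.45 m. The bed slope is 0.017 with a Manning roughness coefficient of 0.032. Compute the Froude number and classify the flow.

supercritical

With bottom width b = 5.39 m and side slope z = 1.5: A = (b + zy)y = (5.39 + 1.5×4.45)×4.45 = 53.69 m²; P = b + 2y√(1+z²) = 5.39 + 2×4.45×1.803 = 21.43 m.
Hydraulic radius R = A/P = 53.69/21.43 = 2.505 m.
V = (1/n) R^(2/3) √S = (1/0.032) × 2.505^(2/3) × √0.017 = 7.515 m/s. Hydraulic depth D_h = A/T = 53.69/18.74 = 2.865 m.
Froude number Fr = V/√(g·D_h) = 7.515/√(9.81×2.865) = 1.42, which is greater than 1, so the flow is supercritical.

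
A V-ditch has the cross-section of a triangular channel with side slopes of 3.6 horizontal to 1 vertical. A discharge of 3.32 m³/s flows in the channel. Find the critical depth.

At critical depth, Q² T / (g A³) = 1, i.e. A³/T = Q²/g = 3.32²/9.81 = 1.124.
At y = 0.819 m: A³/T = 2.388 — over.
At y = 0.577 m: A³/T = 0.4144 — short.
At y = 0.704 m: A³/T = 1.121 — close enough.

y_c = 0.704 m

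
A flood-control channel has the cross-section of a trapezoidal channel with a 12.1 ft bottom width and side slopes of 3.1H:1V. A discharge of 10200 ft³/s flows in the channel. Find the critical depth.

At critical depth, Q² T / (g A³) = 1, i.e. A³/T = Q²/g = 10200²/32.2 = 3231000.
At y = 16.4 ft: A³/T = 9666000 — too large.
At y = 11.5 ft: A³/T = 1985000 — too small.
At y = 12.8 ft: A³/T = 3183000 — close enough.

y_c = 12.8 ft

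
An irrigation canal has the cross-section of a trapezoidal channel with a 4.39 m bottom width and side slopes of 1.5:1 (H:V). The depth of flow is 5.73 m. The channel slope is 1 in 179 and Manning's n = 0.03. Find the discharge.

With bottom width b = 4.39 m and side slope z = 1.5: A = (b + zy)y = (4.39 + 1.5×5.73)×5.73 = 74.4 m²; P = b + 2y√(1+z²) = 4.39 + 2×5.73×1.803 = 25.05 m.
Hydraulic radius R = A/P = 74.4/25.05 = 2.97 m.
Manning's equation: Q = (1/n) A R^(2/3) S^(1/2) = (1/0.03) × 74.4 × 2.97^(2/3) × 0.005587^(1/2) = 383 m³/s.

Q = 383 m³/s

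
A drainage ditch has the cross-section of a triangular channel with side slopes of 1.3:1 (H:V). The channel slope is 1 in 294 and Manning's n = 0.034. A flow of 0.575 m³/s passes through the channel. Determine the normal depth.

y_n = 0.758 m

Manning's equation rearranged: A R^(2/3) = nQ / (1·√S) = 0.034 × 0.575 / (√0.003401) = 0.3352.
Trying y = 0.857 m: A R^(2/3) = 0.4648 — high.
Trying y = 0.664 m: A R^(2/3) = 0.2354 — low.
Trying y = 0.758 m: A R^(2/3) = 0.335 — ≈ 0.3352.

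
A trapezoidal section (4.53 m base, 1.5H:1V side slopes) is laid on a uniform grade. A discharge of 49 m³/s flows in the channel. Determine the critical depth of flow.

y_c = 1.85 m

At critical depth, Q² T / (g A³) = 1, i.e. A³/T = Q²/g = 49²/9.81 = 244.8.
Trying y = 2.1 m: A³/T = 387.4 — too large.
Trying y = 1.48 m: A³/T = 111.1 — too small.
Trying y = 1.85 m: A³/T = 244.9 — matches.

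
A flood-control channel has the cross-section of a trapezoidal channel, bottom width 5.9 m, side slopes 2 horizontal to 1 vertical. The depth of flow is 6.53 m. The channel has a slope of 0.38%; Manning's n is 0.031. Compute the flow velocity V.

With bottom width b = 5.9 m and side slope z = 2: A = (b + zy)y = (5.9 + 2×6.53)×6.53 = 123.8 m²; P = b + 2y√(1+z²) = 5.9 + 2×6.53×2.236 = 35.1 m.
Hydraulic radius R = A/P = 123.8/35.1 = 3.527 m.
From Manning's equation, V = (1/n) R^(2/3) S^(1/2) = (1/0.031) × 3.527^(2/3) × 0.0038^(1/2) = 4.61 m/s.

V = 4.61 m/s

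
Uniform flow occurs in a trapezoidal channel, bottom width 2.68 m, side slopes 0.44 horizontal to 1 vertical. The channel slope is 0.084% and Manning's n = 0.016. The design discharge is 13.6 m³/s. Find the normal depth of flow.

y_n = 2.06 m

Manning's equation rearranged: A R^(2/3) = nQ / (1·√S) = 0.016 × 13.6 / (√0.00084) = 7.508.
At y = 2.58 m: A R^(2/3) = 11.01 — over.
At y = 1.71 m: A R^(2/3) = 5.531 — short.
At y = 2.06 m: A R^(2/3) = 7.529 — close enough.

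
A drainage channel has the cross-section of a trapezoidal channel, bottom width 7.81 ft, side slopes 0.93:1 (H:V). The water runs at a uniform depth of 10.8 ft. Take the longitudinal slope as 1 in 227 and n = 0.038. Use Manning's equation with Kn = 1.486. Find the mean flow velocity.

V = 7.76 ft/s

With bottom width b = 7.81 ft and side slope z = 0.93: A = (b + zy)y = (7.81 + 0.93×10.8)×10.8 = 192.8 ft²; P = b + 2y√(1+z²) = 7.81 + 2×10.8×1.366 = 37.31 ft.
Hydraulic radius R = A/P = 192.8/37.31 = 5.169 ft.
From Manning's equation, V = (1.486/n) R^(2/3) S^(1/2) = (1.486/0.038) × 5.169^(2/3) × 0.004405^(1/2) = 7.76 ft/s.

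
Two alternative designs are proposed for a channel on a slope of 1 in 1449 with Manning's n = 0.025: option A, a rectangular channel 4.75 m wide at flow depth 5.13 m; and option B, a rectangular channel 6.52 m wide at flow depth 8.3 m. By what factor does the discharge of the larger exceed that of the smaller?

2.83

Channel A: Flow area A = b·y = 4.75 × 5.13 = 24.37 m². Wetted perimeter P = b + 2y = 4.75 + 2×5.13 = 15.01 m. Hydraulic radius R = A/P = 24.37/15.01 = 1.623 m. Q_A = (1/0.025)·24.37·1.623^(2/3)·√0.0006901 = 35.37 m³/s.
Channel B: Flow area A = b·y = 6.52 × 8.3 = 54.12 m². Wetted perimeter P = b + 2y = 6.52 + 2×8.3 = 23.12 m. Hydraulic radius R = A/P = 54.12/23.12 = 2.341 m. Q_B = (1/0.025)·54.12·2.341^(2/3)·√0.0006901 = 100.2 m³/s.
The larger discharge is 100.2 m³/s and the smaller is 35.37 m³/s; the ratio is 2.83.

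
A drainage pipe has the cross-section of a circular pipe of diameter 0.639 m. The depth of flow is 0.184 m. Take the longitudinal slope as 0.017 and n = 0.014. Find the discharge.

Q = 0.159 m³/s

For a circular section of diameter D = 0.639 m at depth y = 0.184 m, the central angle is θ = 2 arccos(1 − 2y/D) = 2.266 rad. Then A = (D²/8)(θ − sin θ) = 0.07643 m² and P = Dθ/2 = 0.7239 m.
Hydraulic radius R = A/P = 0.07643/0.7239 = 0.1056 m.
Manning's equation: Q = (1/n) A R^(2/3) S^(1/2) = (1/0.014) × 0.07643 × 0.1056^(2/3) × 0.017^(1/2) = 0.159 m³/s.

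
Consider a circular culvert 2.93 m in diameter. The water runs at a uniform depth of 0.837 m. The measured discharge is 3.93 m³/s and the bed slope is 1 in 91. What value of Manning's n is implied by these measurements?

For a circular section of diameter D = 2.93 m at depth y = 0.837 m, the central angle is θ = 2 arccos(1 − 2y/D) = 2.256 rad. Then A = (D²/8)(θ − sin θ) = 1.589 m² and P = Dθ/2 = 3.304 m.
Hydraulic radius R = A/P = 1.589/3.304 = 0.481 m.
Rearranging Manning's equation: n = (1/Q) A R^(2/3) S^(1/2) = (1/3.93) × 1.589 × 0.481^(2/3) × √0.01099 = 0.026.

n = 0.026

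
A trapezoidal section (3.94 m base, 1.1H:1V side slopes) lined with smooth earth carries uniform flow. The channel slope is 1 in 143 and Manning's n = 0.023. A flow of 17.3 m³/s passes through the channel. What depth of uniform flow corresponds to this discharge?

Manning's equation rearranged: A R^(2/3) = nQ / (1·√S) = 0.023 × 17.3 / (√0.006993) = 4.758.
Try y = 0.745 m: A R^(2/3) = 2.455 — short.
Try y = 1.18 m: A R^(2/3) = 5.458 — over.
Try y = 1.09 m: A R^(2/3) = 4.747 — ≈ 4.758.

y_n = 1.09 m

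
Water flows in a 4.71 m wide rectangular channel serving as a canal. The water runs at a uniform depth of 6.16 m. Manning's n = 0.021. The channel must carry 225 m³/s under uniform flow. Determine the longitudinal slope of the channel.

Flow area A = b·y = 4.71 × 6.16 = 29.01 m². Wetted perimeter P = b + 2y = 4.71 + 2×6.16 = 17.03 m.
Hydraulic radius R = A/P = 29.01/17.03 = 1.704 m.
From Manning's equation, S = [nQ / (1 A R^(2/3))]² = [0.021 × 225 / (1 × 29.01 × 1.704^(2/3))]² = 0.013.

S = 0.013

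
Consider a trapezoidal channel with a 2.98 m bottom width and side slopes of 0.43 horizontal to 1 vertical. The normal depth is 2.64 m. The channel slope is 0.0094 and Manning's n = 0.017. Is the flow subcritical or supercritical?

With bottom width b = 2.98 m and side slope z = 0.43: A = (b + zy)y = (2.98 + 0.43×2.64)×2.64 = 10.86 m²; P = b + 2y√(1+z²) = 2.98 + 2×2.64×1.089 = 8.727 m.
Hydraulic radius R = A/P = 10.86/8.727 = 1.245 m.
V = (1/n) R^(2/3) √S = (1/0.017) × 1.245^(2/3) × √0.0094 = 6.6 m/s. Hydraulic depth D_h = A/T = 10.86/5.25 = 2.069 m.
Froude number Fr = V/√(g·D_h) = 6.6/√(9.81×2.069) = 1.46, which is greater than 1, so the flow is supercritical.

supercritical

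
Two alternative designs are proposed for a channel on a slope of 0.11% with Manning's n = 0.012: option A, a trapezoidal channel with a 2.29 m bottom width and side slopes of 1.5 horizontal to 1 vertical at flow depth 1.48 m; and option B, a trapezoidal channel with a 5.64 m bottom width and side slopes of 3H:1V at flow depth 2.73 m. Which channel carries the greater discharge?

channel B

Channel A: With bottom width b = 2.29 m and side slope z = 1.5: A = (b + zy)y = (2.29 + 1.5×1.48)×1.48 = 6.675 m²; P = b + 2y√(1+z²) = 2.29 + 2×1.48×1.803 = 7.626 m. Hydraulic radius R = A/P = 6.675/7.626 = 0.8752 m. Q_A = (1/0.012)·6.675·0.8752^(2/3)·√0.0011 = 16.88 m³/s.
Channel B: With bottom width b = 5.64 m and side slope z = 3: A = (b + zy)y = (5.64 + 3×2.73)×2.73 = 37.76 m²; P = b + 2y√(1+z²) = 5.64 + 2×2.73×3.162 = 22.91 m. Hydraulic radius R = A/P = 37.76/22.91 = 1.648 m. Q_B = (1/0.012)·37.76·1.648^(2/3)·√0.0011 = 145.6 m³/s.
Q_A = 16.88 m³/s vs Q_B = 145.6 m³/s, so channel B carries more.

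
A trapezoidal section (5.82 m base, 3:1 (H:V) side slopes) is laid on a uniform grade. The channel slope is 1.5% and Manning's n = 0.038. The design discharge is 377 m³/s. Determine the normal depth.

Manning's equation rearranged: A R^(2/3) = nQ / (1·√S) = 0.038 × 377 / (√0.015) = 117.
Try y = 4.65 m: A R^(2/3) = 174.2 — high.
Try y = 3.44 m: A R^(2/3) = 88.53 — low.
Try y = 3.9 m: A R^(2/3) = 117 — ≈ 117.

y_n = 3.9 m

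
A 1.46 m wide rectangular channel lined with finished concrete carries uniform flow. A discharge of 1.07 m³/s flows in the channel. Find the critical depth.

For a rectangular channel, critical depth y_c = (q²/g)^(1/3) where q = Q/b = 1.07/1.46 = 0.7329 m²/s.
So y_c = (0.7329²/9.81)^(1/3) = 0.38 m.

y_c = 0.38 m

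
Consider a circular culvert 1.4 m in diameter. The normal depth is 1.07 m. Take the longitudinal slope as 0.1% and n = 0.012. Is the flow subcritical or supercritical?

For a circular section of diameter D = 1.4 m at depth y = 1.07 m, the central angle is θ = 2 arccos(1 − 2y/D) = 4.255 rad. Then A = (D²/8)(θ − sin θ) = 1.262 m² and P = Dθ/2 = 2.979 m.
Hydraulic radius R = A/P = 1.262/2.979 = 0.4238 m.
V = (1/n) R^(2/3) √S = (1/0.012) × 0.4238^(2/3) × √0.001 = 1.487 m/s. Hydraulic depth D_h = A/T = 1.262/1.188 = 1.062 m.
Froude number Fr = V/√(g·D_h) = 1.487/√(9.81×1.062) = 0.461, which is less than 1, so the flow is subcritical.

subcritical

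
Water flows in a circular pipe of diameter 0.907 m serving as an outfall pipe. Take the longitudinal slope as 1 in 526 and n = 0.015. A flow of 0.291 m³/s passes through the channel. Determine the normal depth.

y_n = 0.408 m

Manning's equation rearranged: A R^(2/3) = nQ / (1·√S) = 0.015 × 0.291 / (√0.001901) = 0.1001.
Try y = 0.486 m: A R^(2/3) = 0.1349 — over.
Try y = 0.408 m: A R^(2/3) = 0.1 — matches.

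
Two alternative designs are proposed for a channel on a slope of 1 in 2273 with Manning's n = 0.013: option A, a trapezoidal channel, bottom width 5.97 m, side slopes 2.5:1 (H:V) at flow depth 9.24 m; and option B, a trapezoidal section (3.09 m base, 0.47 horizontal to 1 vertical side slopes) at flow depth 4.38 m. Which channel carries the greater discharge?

Channel A: With bottom width b = 5.97 m and side slope z = 2.5: A = (b + zy)y = (5.97 + 2.5×9.24)×9.24 = 268.6 m²; P = b + 2y√(1+z²) = 5.97 + 2×9.24×2.693 = 55.73 m. Hydraulic radius R = A/P = 268.6/55.73 = 4.82 m. Q_A = (1/0.013)·268.6·4.82^(2/3)·√0.0004399 = 1237 m³/s.
Channel B: With bottom width b = 3.09 m and side slope z = 0.47: A = (b + zy)y = (3.09 + 0.47×4.38)×4.38 = 22.55 m²; P = b + 2y√(1+z²) = 3.09 + 2×4.38×1.105 = 12.77 m. Hydraulic radius R = A/P = 22.55/12.77 = 1.766 m. Q_B = (1/0.013)·22.55·1.766^(2/3)·√0.0004399 = 53.16 m³/s.
Q_A = 1237 m³/s vs Q_B = 53.16 m³/s, so channel A carries more.

channel A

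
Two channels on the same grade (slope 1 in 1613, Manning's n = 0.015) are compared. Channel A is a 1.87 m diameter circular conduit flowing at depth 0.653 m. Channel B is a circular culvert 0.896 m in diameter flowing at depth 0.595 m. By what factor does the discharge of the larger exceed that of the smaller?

Channel A: For a circular section of diameter D = 1.87 m at depth y = 0.653 m, the central angle is θ = 2 arccos(1 − 2y/D) = 2.529 rad. Then A = (D²/8)(θ − sin θ) = 0.854 m² and P = Dθ/2 = 2.364 m. Hydraulic radius R = A/P = 0.854/2.364 = 0.3612 m. Q_A = (1/0.015)·0.854·0.3612^(2/3)·√0.00062 = 0.7189 m³/s.
Channel B: For a circular section of diameter D = 0.896 m at depth y = 0.595 m, the central angle is θ = 2 arccos(1 − 2y/D) = 3.81 rad. Then A = (D²/8)(θ − sin θ) = 0.4446 m² and P = Dθ/2 = 1.707 m. Hydraulic radius R = A/P = 0.4446/1.707 = 0.2604 m. Q_B = (1/0.015)·0.4446·0.2604^(2/3)·√0.00062 = 0.301 m³/s.
The larger discharge is 0.7189 m³/s and the smaller is 0.301 m³/s; the ratio is 2.39.

2.39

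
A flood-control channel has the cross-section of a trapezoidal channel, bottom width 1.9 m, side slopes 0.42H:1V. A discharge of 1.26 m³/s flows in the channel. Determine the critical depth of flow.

At critical depth, Q² T / (g A³) = 1, i.e. A³/T = Q²/g = 1.26²/9.81 = 0.1618.
At y = 0.376 m: A³/T = 0.2091 — high.
At y = 0.236 m: A³/T = 0.05005 — low.
At y = 0.346 m: A³/T = 0.1618 — matches.

y_c = 0.346 m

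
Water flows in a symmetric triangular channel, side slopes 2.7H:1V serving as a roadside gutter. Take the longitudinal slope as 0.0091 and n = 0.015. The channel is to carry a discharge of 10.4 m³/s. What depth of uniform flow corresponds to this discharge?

Manning's equation rearranged: A R^(2/3) = nQ / (1·√S) = 0.015 × 10.4 / (√0.0091) = 1.635.
Try y = 1.12 m: A R^(2/3) = 2.205 — over.
Try y = 0.817 m: A R^(2/3) = 0.9506 — short.
Try y = 1 m: A R^(2/3) = 1.63 — ≈ 1.635.

y_n = 1 m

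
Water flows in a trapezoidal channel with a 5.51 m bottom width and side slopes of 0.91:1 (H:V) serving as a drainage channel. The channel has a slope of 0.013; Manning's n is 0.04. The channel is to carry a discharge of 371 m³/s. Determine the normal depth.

y_n = 5.83 m

Manning's equation rearranged: A R^(2/3) = nQ / (1·√S) = 0.04 × 371 / (√0.013) = 130.2.
Trying y = 7.41 m: A R^(2/3) = 211.4 — high.
Trying y = 4.44 m: A R^(2/3) = 76.45 — low.
Trying y = 5.83 m: A R^(2/3) = 130.1 — close enough.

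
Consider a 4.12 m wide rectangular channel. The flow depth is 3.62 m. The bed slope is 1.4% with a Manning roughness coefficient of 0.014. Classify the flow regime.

supercritical

Flow area A = b·y = 4.12 × 3.62 = 14.91 m². Wetted perimeter P = b + 2y = 4.12 + 2×3.62 = 11.36 m.
Hydraulic radius R = A/P = 14.91/11.36 = 1.313 m.
V = (1/n) R^(2/3) √S = (1/0.014) × 1.313^(2/3) × √0.014 = 10.13 m/s. Hydraulic depth D_h = A/T = 14.91/4.12 = 3.62 m.
Froude number Fr = V/√(g·D_h) = 10.13/√(9.81×3.62) = 1.7, which is greater than 1, so the flow is supercritical.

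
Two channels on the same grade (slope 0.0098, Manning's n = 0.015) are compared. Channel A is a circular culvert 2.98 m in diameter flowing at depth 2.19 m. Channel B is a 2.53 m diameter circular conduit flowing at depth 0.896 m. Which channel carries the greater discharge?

channel A

Channel A: For a circular section of diameter D = 2.98 m at depth y = 2.19 m, the central angle is θ = 2 arccos(1 − 2y/D) = 4.12 rad. Then A = (D²/8)(θ − sin θ) = 5.494 m² and P = Dθ/2 = 6.138 m. Hydraulic radius R = A/P = 5.494/6.138 = 0.895 m. Q_A = (1/0.015)·5.494·0.895^(2/3)·√0.0098 = 33.67 m³/s.
Channel B: For a circular section of diameter D = 2.53 m at depth y = 0.896 m, the central angle is θ = 2 arccos(1 − 2y/D) = 2.55 rad. Then A = (D²/8)(θ − sin θ) = 1.593 m² and P = Dθ/2 = 3.225 m. Hydraulic radius R = A/P = 1.593/3.225 = 0.4941 m. Q_B = (1/0.015)·1.593·0.4941^(2/3)·√0.0098 = 6.572 m³/s.
Q_A = 33.67 m³/s vs Q_B = 6.572 m³/s, so channel A carries more.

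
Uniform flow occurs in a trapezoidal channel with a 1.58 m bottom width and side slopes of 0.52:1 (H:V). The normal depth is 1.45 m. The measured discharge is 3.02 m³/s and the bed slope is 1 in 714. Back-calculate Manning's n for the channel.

n = 0.033

With bottom width b = 1.58 m and side slope z = 0.52: A = (b + zy)y = (1.58 + 0.52×1.45)×1.45 = 3.384 m²; P = b + 2y√(1+z²) = 1.58 + 2×1.45×1.127 = 4.849 m.
Hydraulic radius R = A/P = 3.384/4.849 = 0.698 m.
Rearranging Manning's equation: n = (1/Q) A R^(2/3) S^(1/2) = (1/3.02) × 3.384 × 0.698^(2/3) × √0.001401 = 0.033.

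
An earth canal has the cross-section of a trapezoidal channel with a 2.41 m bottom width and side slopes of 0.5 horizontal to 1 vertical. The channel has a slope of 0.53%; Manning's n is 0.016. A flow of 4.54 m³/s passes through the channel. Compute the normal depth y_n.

y_n = 0.626 m

Manning's equation rearranged: A R^(2/3) = nQ / (1·√S) = 0.016 × 4.54 / (√0.0053) = 0.9978.
Try y = 0.56 m: A R^(2/3) = 0.8332 — short.
Try y = 0.626 m: A R^(2/3) = 0.9972 — close enough.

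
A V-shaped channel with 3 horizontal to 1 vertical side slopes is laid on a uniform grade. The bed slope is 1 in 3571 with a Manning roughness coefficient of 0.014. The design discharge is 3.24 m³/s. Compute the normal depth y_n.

y_n = 1.16 m

Manning's equation rearranged: A R^(2/3) = nQ / (1·√S) = 0.014 × 3.24 / (√0.00028) = 2.711.
At y = 0.794 m: A R^(2/3) = 0.9864 — short.
At y = 1.4 m: A R^(2/3) = 4.476 — over.
At y = 1.16 m: A R^(2/3) = 2.711 — ≈ 2.711.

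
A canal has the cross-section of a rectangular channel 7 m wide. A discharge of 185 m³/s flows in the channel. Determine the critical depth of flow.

For a rectangular channel, critical depth y_c = (q²/g)^(1/3) where q = Q/b = 185/7 = 26.43 m²/s.
So y_c = (26.43²/9.81)^(1/3) = 4.14 m.

y_c = 4.14 m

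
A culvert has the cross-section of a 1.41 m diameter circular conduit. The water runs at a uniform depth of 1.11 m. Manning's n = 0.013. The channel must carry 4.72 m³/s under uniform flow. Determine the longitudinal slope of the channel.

For a circular section of diameter D = 1.41 m at depth y = 1.11 m, the central angle is θ = 2 arccos(1 − 2y/D) = 4.366 rad. Then A = (D²/8)(θ − sin θ) = 1.319 m² and P = Dθ/2 = 3.078 m.
Hydraulic radius R = A/P = 1.319/3.078 = 0.4284 m.
From Manning's equation, S = [nQ / (1 A R^(2/3))]² = [0.013 × 4.72 / (1 × 1.319 × 0.4284^(2/3))]² = 0.0067.

S = 0.0067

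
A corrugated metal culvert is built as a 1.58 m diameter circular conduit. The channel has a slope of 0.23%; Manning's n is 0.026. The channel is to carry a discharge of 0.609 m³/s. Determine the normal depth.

Manning's equation rearranged: A R^(2/3) = nQ / (1·√S) = 0.026 × 0.609 / (√0.0023) = 0.3302.
At y = 0.669 m: A R^(2/3) = 0.3944 — high.
At y = 0.461 m: A R^(2/3) = 0.1958 — low.
At y = 0.607 m: A R^(2/3) = 0.3303 — ≈ 0.3302.

y_n = 0.607 m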